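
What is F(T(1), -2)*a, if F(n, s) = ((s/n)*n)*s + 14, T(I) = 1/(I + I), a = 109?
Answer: 1962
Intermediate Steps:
T(I) = 1/(2*I)
F(n, s) = 14 + s**2 (F(n, s) = s*s + 14 = s**2 + 14 = 14 + s**2)
F(T(1), -2)*a = (14 + (-2)**2)*109 = (14 + 4)*109 = 18*109 = 1962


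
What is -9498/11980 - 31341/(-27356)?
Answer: 28909473/81931220 ≈ 0.35285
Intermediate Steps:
-9498/11980 - 31341/(-27356) = -9498*1/11980 - 31341*(-1/27356) = -4749/5990 + 31341/27356 = 28909473/81931220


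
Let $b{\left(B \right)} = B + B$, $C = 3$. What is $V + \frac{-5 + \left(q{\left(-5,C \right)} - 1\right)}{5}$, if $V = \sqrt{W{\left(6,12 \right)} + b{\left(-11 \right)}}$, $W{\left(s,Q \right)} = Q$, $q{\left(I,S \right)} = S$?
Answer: $- \frac{3}{5} + i \sqrt{10} \approx -0.6 + 3.1623 i$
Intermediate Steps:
$b{\left(B \right)} = 2 B$
$V = i \sqrt{10}$ ($V = \sqrt{12 + 2 \left(-11\right)} = \sqrt{12 - 22} = \sqrt{-10} = i \sqrt{10} \approx 3.1623 i$)
$V + \frac{-5 + \left(q{\left(-5,C \right)} - 1\right)}{5} = i \sqrt{10} + \frac{-5 + \left(3 - 1\right)}{5} = i \sqrt{10} + \frac{-5 + 2}{5} = i \sqrt{10} + \frac{1}{5} \left(-3\right) = i \sqrt{10} - \frac{3}{5} = - \frac{3}{5} + i \sqrt{10}$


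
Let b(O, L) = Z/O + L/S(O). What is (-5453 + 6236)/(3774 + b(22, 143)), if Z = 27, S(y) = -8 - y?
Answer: 129195/622126 ≈ 0.20767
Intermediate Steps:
b(O, L) = 27/O + L/(-8 - O)
(-5453 + 6236)/(3774 + b(22, 143)) = (-5453 + 6236)/(3774 + (27/22 - 1*143/(8 + 22))) = 783/(3774 + (27*(1/22) - 1*143/30)) = 783/(3774 + (27/22 - 1*143*1/30)) = 783/(3774 + (27/22 - 143/30)) = 783/(3774 - 584/165) = 783/(622126/165) = 783*(165/622126) = 129195/622126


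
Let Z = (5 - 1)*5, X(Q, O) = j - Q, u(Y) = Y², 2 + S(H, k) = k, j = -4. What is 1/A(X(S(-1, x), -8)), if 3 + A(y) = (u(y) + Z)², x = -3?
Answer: 1/438 ≈ 0.0022831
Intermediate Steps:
S(H, k) = -2 + k
X(Q, O) = -4 - Q
Z = 20 (Z = 4*5 = 20)
A(y) = -3 + (20 + y²)² (A(y) = -3 + (y² + 20)² = -3 + (20 + y²)²)
1/A(X(S(-1, x), -8)) = 1/(-3 + (20 + (-4 - (-2 - 3))²)²) = 1/(-3 + (20 + (-4 - 1*(-5))²)²) = 1/(-3 + (20 + (-4 + 5)²)²) = 1/(-3 + (20 + 1²)²) = 1/(-3 + (20 + 1)²) = 1/(-3 + 21²) = 1/(-3 + 441) = 1/438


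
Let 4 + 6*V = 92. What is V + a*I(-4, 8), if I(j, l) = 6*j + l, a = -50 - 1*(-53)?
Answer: -100/3 ≈ -33.333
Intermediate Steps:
V = 44/3 (V = -2/3 + (1/6)*92 = -2/3 + 46/3 = 44/3 ≈ 14.667)
a = 3 (a = -50 + 53 = 3)
I(j, l) = l + 6*j
V + a*I(-4, 8) = 44/3 + 3*(8 + 6*(-4)) = 44/3 + 3*(8 - 24) = 44/3 + 3*(-16) = 44/3 - 48 = -100/3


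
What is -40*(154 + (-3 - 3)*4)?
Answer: -5200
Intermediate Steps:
-40*(154 + (-3 - 3)*4) = -40*(154 - 6*4) = -40*(154 - 24) = -40*130 = -5200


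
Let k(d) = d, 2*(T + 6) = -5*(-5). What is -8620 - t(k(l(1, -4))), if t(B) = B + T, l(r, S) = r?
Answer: -17255/2 ≈ -8627.5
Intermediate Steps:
T = 13/2 (T = -6 + (-5*(-5))/2 = -6 + (½)*25 = -6 + 25/2 = 13/2 ≈ 6.5000)
t(B) = 13/2 + B (t(B) = B + 13/2 = 13/2 + B)
-8620 - t(k(l(1, -4))) = -8620 - (13/2 + 1) = -8620 - 1*15/2 = -8620 - 15/2 = -17255/2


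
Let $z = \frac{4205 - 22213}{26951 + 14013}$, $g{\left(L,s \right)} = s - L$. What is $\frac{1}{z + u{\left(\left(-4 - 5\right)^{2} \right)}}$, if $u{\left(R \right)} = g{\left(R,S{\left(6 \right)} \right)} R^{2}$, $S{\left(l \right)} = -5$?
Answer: $- \frac{10241}{5778447788} \approx -1.7723 \cdot 10^{-6}$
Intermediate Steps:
$u{\left(R \right)} = R^{2} \left(-5 - R\right)$ ($u{\left(R \right)} = \left(-5 - R\right) R^{2} = R^{2} \left(-5 - R\right)$)
$z = - \frac{4502}{10241}$ ($z = - \frac{18008}{40964} = \left(-18008\right) \frac{1}{40964} = - \frac{4502}{10241} \approx -0.43961$)
$\frac{1}{z + u{\left(\left(-4 - 5\right)^{2} \right)}} = \frac{1}{- \frac{4502}{10241} + \left(\left(-4 - 5\right)^{2}\right)^{2} \left(-5 - \left(-4 - 5\right)^{2}\right)} = \frac{1}{- \frac{4502}{10241} + \left(\left(-9\right)^{2}\right)^{2} \left(-5 - \left(-9\right)^{2}\right)} = \frac{1}{- \frac{4502}{10241} + 81^{2} \left(-5 - 81\right)} = \frac{1}{- \frac{4502}{10241} + 6561 \left(-5 - 81\right)} = \frac{1}{- \frac{4502}{10241} + 6561 \left(-86\right)} = \frac{1}{- \frac{4502}{10241} - 564246} = \frac{1}{- \frac{5778447788}{10241}} = - \frac{10241}{5778447788}$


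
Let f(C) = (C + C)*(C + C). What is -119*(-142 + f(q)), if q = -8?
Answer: -13566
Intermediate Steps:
f(C) = 4*C² (f(C) = (2*C)*(2*C) = 4*C²)
-119*(-142 + f(q)) = -119*(-142 + 4*(-8)²) = -119*(-142 + 4*64) = -119*(-142 + 256) = -119*114 = -13566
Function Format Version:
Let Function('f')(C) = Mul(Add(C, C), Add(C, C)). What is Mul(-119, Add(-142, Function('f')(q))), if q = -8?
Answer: -13566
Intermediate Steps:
Function('f')(C) = Mul(4, Pow(C, 2)) (Function('f')(C) = Mul(Mul(2, C), Mul(2, C)) = Mul(4, Pow(C, 2)))
Mul(-119, Add(-142, Function('f')(q))) = Mul(-119, Add(-142, Mul(4, Pow(-8, 2)))) = Mul(-119, Add(-142, Mul(4, 64))) = Mul(-119, Add(-142, 256)) = Mul(-119, 114) = -13566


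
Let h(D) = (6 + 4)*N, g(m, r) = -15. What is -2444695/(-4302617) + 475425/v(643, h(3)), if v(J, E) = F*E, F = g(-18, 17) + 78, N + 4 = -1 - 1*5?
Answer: -820270751/10952116 ≈ -74.896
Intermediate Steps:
N = -10 (N = -4 + (-1 - 1*5) = -4 + (-1 - 5) = -4 - 6 = -10)
h(D) = -100 (h(D) = (6 + 4)*(-10) = 10*(-10) = -100)
F = 63 (F = -15 + 78 = 63)
v(J, E) = 63*E
-2444695/(-4302617) + 475425/v(643, h(3)) = -2444695/(-4302617) + 475425/((63*(-100))) = -2444695*(-1/4302617) + 475425/(-6300) = 222245/391147 + 475425*(-1/6300) = 222245/391147 - 2113/28 = -820270751/10952116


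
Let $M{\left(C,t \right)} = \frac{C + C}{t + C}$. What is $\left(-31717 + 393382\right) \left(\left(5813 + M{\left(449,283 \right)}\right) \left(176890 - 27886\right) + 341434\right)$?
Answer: $\frac{19120416001584480}{61} \approx 3.1345 \cdot 10^{14}$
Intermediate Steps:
$M{\left(C,t \right)} = \frac{2 C}{C + t}$
$\left(-31717 + 393382\right) \left(\left(5813 + M{\left(449,283 \right)}\right) \left(176890 - 27886\right) + 341434\right) = \left(-31717 + 393382\right) \left(\left(5813 + 2 \cdot 449 \frac{1}{449 + 283}\right) \left(176890 - 27886\right) + 341434\right) = 361665 \left(\left(5813 + 2 \cdot 449 \cdot \frac{1}{732}\right) 149004 + 341434\right) = 361665 \left(\left(5813 + \frac{449}{366}\right) 149004 + 341434\right) = 361665 \left(\frac{2128007}{366} \cdot 149004 + 341434\right) = 361665 \left(\frac{52846925838}{61} + 341434\right) = 361665 \cdot \frac{52867753312}{61} = \frac{19120416001584480}{61}$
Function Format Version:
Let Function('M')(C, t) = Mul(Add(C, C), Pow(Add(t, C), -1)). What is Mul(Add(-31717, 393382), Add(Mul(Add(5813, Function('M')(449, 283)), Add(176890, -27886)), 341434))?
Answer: Rational(19120416001584480, 61) ≈ 3.1345e+14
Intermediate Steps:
Function('M')(C, t) = Mul(2, C, Pow(Add(C, t), -1)) (Function('M')(C, t) = Mul(Mul(2, C), Pow(Add(C, t), -1)) = Mul(2, C, Pow(Add(C, t), -1)))
Mul(Add(-31717, 393382), Add(Mul(Add(5813, Function('M')(449, 283)), Add(176890, -27886)), 341434)) = Mul(Add(-31717, 393382), Add(Mul(Add(5813, Mul(2, 449, Pow(Add(449, 283), -1))), Add(176890, -27886)), 341434)) = Mul(361665, Add(Mul(Add(5813, Mul(2, 449, Pow(732, -1))), 149004), 341434)) = Mul(361665, Add(Mul(Add(5813, Mul(2, 449, Rational(1, 732))), 149004), 341434)) = Mul(361665, Add(Mul(Add(5813, Rational(449, 366)), 149004), 341434)) = Mul(361665, Add(Mul(Rational(2128007, 366), 149004), 341434)) = Mul(361665, Add(Rational(52846925838, 61), 341434)) = Mul(361665, Rational(52867753312, 61)) = Rational(19120416001584480, 61)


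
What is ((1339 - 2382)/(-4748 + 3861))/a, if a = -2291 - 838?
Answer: -1/2661 ≈ -0.00037580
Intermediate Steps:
a = -3129
((1339 - 2382)/(-4748 + 3861))/a = ((1339 - 2382)/(-4748 + 3861))/(-3129) = -1043/(-887)*(-1/3129) = -1043*(-1/887)*(-1/3129) = (1043/887)*(-1/3129) = -1/2661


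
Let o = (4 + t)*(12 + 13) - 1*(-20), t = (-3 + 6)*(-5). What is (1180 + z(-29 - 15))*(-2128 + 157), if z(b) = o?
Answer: -1823175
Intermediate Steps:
t = -15 (t = 3*(-5) = -15)
o = -255 (o = (4 - 15)*(12 + 13) - 1*(-20) = -11*25 + 20 = -275 + 20 = -255)
z(b) = -255
(1180 + z(-29 - 15))*(-2128 + 157) = (1180 - 255)*(-2128 + 157) = 925*(-1971) = -1823175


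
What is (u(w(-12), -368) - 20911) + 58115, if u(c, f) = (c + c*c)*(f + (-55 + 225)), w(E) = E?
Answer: 11068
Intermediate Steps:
u(c, f) = (170 + f)*(c + c²) (u(c, f) = (c + c²)*(f + 170) = (c + c²)*(170 + f) = (170 + f)*(c + c²))
(u(w(-12), -368) - 20911) + 58115 = (-12*(170 - 368 + 170*(-12) - 12*(-368)) - 20911) + 58115 = (-12*(170 - 368 - 2040 + 4416) - 20911) + 58115 = (-12*2178 - 20911) + 58115 = (-26136 - 20911) + 58115 = -47047 + 58115 = 11068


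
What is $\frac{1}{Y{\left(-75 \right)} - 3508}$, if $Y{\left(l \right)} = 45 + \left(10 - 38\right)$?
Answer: $- \frac{1}{3491} \approx -0.00028645$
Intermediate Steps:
$Y{\left(l \right)} = 17$ ($Y{\left(l \right)} = 45 + \left(10 - 38\right) = 45 - 28 = 17$)
$\frac{1}{Y{\left(-75 \right)} - 3508} = \frac{1}{17 - 3508} = \frac{1}{-3491} = - \frac{1}{3491}$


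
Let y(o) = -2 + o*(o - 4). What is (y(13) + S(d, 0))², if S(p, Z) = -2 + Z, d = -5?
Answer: 12769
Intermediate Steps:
y(o) = -2 + o*(-4 + o)
(y(13) + S(d, 0))² = ((-2 + 13² - 4*13) + (-2 + 0))² = ((-2 + 169 - 52) - 2)² = (115 - 2)² = 113² = 12769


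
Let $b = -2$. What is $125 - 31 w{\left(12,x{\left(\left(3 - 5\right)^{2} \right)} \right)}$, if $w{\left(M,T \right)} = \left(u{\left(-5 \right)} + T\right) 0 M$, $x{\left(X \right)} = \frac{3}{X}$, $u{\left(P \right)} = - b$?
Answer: $125$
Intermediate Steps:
$u{\left(P \right)} = 2$ ($u{\left(P \right)} = \left(-1\right) \left(-2\right) = 2$)
$w{\left(M,T \right)} = 0$ ($w{\left(M,T \right)} = \left(2 + T\right) 0 M = 0 M = 0$)
$125 - 31 w{\left(12,x{\left(\left(3 - 5\right)^{2} \right)} \right)} = 125 - 0 = 125 + 0 = 125$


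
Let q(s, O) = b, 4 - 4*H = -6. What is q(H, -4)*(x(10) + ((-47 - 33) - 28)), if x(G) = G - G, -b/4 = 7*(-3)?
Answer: -9072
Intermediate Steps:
H = 5/2 (H = 1 - 1/4*(-6) = 1 + 3/2 = 5/2 ≈ 2.5000)
b = 84 (b = -28*(-3) = -4*(-21) = 84)
q(s, O) = 84
x(G) = 0
q(H, -4)*(x(10) + ((-47 - 33) - 28)) = 84*(0 + ((-47 - 33) - 28)) = 84*(0 + (-80 - 28)) = 84*(0 - 108) = 84*(-108) = -9072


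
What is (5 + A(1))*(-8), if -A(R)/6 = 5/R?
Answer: 200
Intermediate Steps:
A(R) = -30/R
(5 + A(1))*(-8) = (5 - 30/1)*(-8) = (5 - 30*1)*(-8) = (5 - 30)*(-8) = -25*(-8) = 200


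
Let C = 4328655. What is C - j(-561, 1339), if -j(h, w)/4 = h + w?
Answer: 4331767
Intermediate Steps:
j(h, w) = -4*h - 4*w (j(h, w) = -4*(h + w) = -4*h - 4*w)
C - j(-561, 1339) = 4328655 - (-4*(-561) - 4*1339) = 4328655 - (2244 - 5356) = 4328655 - 1*(-3112) = 4328655 + 3112 = 4331767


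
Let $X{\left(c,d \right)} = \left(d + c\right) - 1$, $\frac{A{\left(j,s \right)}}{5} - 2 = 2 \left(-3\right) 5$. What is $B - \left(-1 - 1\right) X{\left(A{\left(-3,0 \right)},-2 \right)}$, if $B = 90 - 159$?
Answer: $-355$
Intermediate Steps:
$A{\left(j,s \right)} = -140$ ($A{\left(j,s \right)} = 10 + 5 \cdot 2 \left(-3\right) 5 = 10 + 5 \left(\left(-6\right) 5\right) = 10 + 5 \left(-30\right) = 10 - 150 = -140$)
$X{\left(c,d \right)} = -1 + c + d$ ($X{\left(c,d \right)} = \left(c + d\right) - 1 = -1 + c + d$)
$B = -69$ ($B = 90 - 159 = -69$)
$B - \left(-1 - 1\right) X{\left(A{\left(-3,0 \right)},-2 \right)} = -69 - \left(-1 - 1\right) \left(-1 - 140 - 2\right) = -69 - \left(-2\right) \left(-143\right) = -69 - 286 = -355$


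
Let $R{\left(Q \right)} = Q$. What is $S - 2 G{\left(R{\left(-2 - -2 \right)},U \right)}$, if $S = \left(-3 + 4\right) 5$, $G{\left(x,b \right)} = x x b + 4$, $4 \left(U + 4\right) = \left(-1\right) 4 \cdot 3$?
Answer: $-3$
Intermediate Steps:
$U = -7$ ($U = -4 + \frac{\left(-1\right) 4 \cdot 3}{4} = -4 + \frac{\left(-4\right) 3}{4} = -4 + \frac{1}{4} \left(-12\right) = -4 - 3 = -7$)
$G{\left(x,b \right)} = 4 + b x^{2}$ ($G{\left(x,b \right)} = x^{2} b + 4 = b x^{2} + 4 = 4 + b x^{2}$)
$S = 5$ ($S = 1 \cdot 5 = 5$)
$S - 2 G{\left(R{\left(-2 - -2 \right)},U \right)} = 5 - 2 \left(4 - 7 \left(-2 - -2\right)^{2}\right) = 5 - 2 \left(4 - 7 \left(-2 + 2\right)^{2}\right) = 5 - 2 \left(4 - 7 \cdot 0^{2}\right) = 5 - 2 \left(4 - 0\right) = 5 - 2 \left(4 + 0\right) = 5 - 8 = -3$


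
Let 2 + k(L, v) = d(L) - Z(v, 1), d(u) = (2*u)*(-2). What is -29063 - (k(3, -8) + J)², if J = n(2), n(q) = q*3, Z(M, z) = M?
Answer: -29063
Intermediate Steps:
n(q) = 3*q
d(u) = -4*u
k(L, v) = -2 - v - 4*L (k(L, v) = -2 + (-4*L - v) = -2 + (-v - 4*L) = -2 - v - 4*L)
J = 6 (J = 3*2 = 6)
-29063 - (k(3, -8) + J)² = -29063 - ((-2 - 1*(-8) - 4*3) + 6)² = -29063 - ((-2 + 8 - 12) + 6)² = -29063 - (-6 + 6)² = -29063 - 1*0² = -29063 - 1*0 = -29063 + 0 = -29063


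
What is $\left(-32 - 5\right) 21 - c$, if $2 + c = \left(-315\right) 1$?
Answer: $-460$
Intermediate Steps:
$c = -317$ ($c = -2 - 315 = -317$)
$\left(-32 - 5\right) 21 - c = \left(-32 - 5\right) 21 - -317 = \left(-37\right) 21 + 317 = -777 + 317 = -460$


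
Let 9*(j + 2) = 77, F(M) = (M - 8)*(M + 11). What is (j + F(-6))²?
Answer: 326041/81 ≈ 4025.2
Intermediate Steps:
F(M) = (-8 + M)*(11 + M)
j = 59/9 (j = -2 + (⅑)*77 = -2 + 77/9 = 59/9 ≈ 6.5556)
(j + F(-6))² = (59/9 + (-88 + (-6)² + 3*(-6)))² = (59/9 + (-88 + 36 - 18))² = (59/9 - 70)² = (-571/9)² = 326041/81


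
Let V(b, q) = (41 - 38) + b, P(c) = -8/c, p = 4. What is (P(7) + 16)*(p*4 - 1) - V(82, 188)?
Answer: 965/7 ≈ 137.86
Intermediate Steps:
V(b, q) = 3 + b
(P(7) + 16)*(p*4 - 1) - V(82, 188) = (-8/7 + 16)*(4*4 - 1) - (3 + 82) = (-8*⅐ + 16)*(16 - 1) - 1*85 = (-8/7 + 16)*15 - 85 = (104/7)*15 - 85 = 1560/7 - 85 = 965/7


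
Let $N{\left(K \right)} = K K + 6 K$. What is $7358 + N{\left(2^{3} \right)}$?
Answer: $7470$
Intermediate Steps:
$N{\left(K \right)} = K^{2} + 6 K$
$7358 + N{\left(2^{3} \right)} = 7358 + 2^{3} \left(6 + 2^{3}\right) = 7358 + 8 \left(6 + 8\right) = 7358 + 8 \cdot 14 = 7358 + 112 = 7470$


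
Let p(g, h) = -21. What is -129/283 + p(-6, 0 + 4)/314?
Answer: -46449/88862 ≈ -0.52271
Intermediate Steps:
-129/283 + p(-6, 0 + 4)/314 = -129/283 - 21/314 = -46449/88862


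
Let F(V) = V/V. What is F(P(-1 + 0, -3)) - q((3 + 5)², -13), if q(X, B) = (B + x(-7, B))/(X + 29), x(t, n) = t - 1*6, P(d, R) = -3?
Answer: 119/93 ≈ 1.2796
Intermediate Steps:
x(t, n) = -6 + t (x(t, n) = t - 6 = -6 + t)
q(X, B) = (-13 + B)/(29 + X) (q(X, B) = (B + (-6 - 7))/(X + 29) = (B - 13)/(29 + X) = (-13 + B)/(29 + X))
F(V) = 1
F(P(-1 + 0, -3)) - q((3 + 5)², -13) = 1 - (-13 - 13)/(29 + (3 + 5)²) = 1 - (-26)/(29 + 8²) = 1 - (-26)/(29 + 64) = 1 - (-26)/93 = 1 - 1*(-26/93) = 1 + 26/93 = 119/93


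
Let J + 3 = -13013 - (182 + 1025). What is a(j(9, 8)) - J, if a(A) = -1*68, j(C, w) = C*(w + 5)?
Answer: 14155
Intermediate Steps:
j(C, w) = C*(5 + w)
a(A) = -68
J = -14223 (J = -3 + (-13013 - (182 + 1025)) = -3 + (-13013 - 1*1207) = -3 + (-13013 - 1207) = -3 - 14220 = -14223)
a(j(9, 8)) - J = -68 - 1*(-14223) = -68 + 14223 = 14155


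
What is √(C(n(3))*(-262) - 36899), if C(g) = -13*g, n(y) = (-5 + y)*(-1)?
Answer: 3*I*√3343 ≈ 173.46*I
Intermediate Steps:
n(y) = 5 - y
√(C(n(3))*(-262) - 36899) = √(-13*(5 - 1*3)*(-262) - 36899) = √(-13*(5 - 3)*(-262) - 36899) = √(-13*2*(-262) - 36899) = √(-26*(-262) - 36899) = √(6812 - 36899) = √(-30087) = 3*I*√3343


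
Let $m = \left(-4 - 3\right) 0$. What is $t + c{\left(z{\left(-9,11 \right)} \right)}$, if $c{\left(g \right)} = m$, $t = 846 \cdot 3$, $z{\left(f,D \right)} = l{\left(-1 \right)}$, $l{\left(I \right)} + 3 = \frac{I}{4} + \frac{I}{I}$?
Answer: $2538$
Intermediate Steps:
$l{\left(I \right)} = -2 + \frac{I}{4}$ ($l{\left(I \right)} = -3 + \left(\frac{I}{4} + \frac{I}{I}\right) = -3 + \left(I \frac{1}{4} + 1\right) = -3 + \left(\frac{I}{4} + 1\right) = -3 + \left(1 + \frac{I}{4}\right) = -2 + \frac{I}{4}$)
$z{\left(f,D \right)} = - \frac{9}{4}$ ($z{\left(f,D \right)} = -2 + \frac{1}{4} \left(-1\right) = -2 - \frac{1}{4} = - \frac{9}{4}$)
$t = 2538$
$m = 0$ ($m = \left(-7\right) 0 = 0$)
$c{\left(g \right)} = 0$
$t + c{\left(z{\left(-9,11 \right)} \right)} = 2538 + 0 = 2538$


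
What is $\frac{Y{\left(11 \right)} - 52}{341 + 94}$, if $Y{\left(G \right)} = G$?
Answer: $- \frac{41}{435} \approx -0.094253$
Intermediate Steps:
$\frac{Y{\left(11 \right)} - 52}{341 + 94} = \frac{11 - 52}{341 + 94} = - \frac{41}{435}$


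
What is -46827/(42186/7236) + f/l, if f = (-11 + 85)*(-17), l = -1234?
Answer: -34839641855/4338127 ≈ -8031.0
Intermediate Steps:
f = -1258 (f = 74*(-17) = -1258)
-46827/(42186/7236) + f/l = -46827/(42186/7236) - 1258/(-1234) = -46827/(42186*(1/7236)) - 1258*(-1/1234) = -46827/7031/1206 + 629/617 = -46827*1206/7031 + 629/617 = -56473362/7031 + 629/617 = -34839641855/4338127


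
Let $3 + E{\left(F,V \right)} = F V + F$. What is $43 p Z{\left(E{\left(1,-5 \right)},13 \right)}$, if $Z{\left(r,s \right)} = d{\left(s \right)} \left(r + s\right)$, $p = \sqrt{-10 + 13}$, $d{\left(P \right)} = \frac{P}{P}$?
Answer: $258 \sqrt{3} \approx 446.87$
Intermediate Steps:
$d{\left(P \right)} = 1$
$p = \sqrt{3} \approx 1.732$
$E{\left(F,V \right)} = -3 + F + F V$ ($E{\left(F,V \right)} = -3 + \left(F V + F\right) = -3 + \left(F + F V\right) = -3 + F + F V$)
$Z{\left(r,s \right)} = r + s$ ($Z{\left(r,s \right)} = 1 \left(r + s\right) = r + s$)
$43 p Z{\left(E{\left(1,-5 \right)},13 \right)} = 43 \sqrt{3} \left(\left(-3 + 1 + 1 \left(-5\right)\right) + 13\right) = 43 \sqrt{3} \left(\left(-3 + 1 - 5\right) + 13\right) = 43 \sqrt{3} \left(-7 + 13\right) = 43 \sqrt{3} \cdot 6 = 258 \sqrt{3}$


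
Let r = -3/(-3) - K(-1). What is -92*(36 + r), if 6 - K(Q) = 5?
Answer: -3312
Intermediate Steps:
K(Q) = 1 (K(Q) = 6 - 1*5 = 6 - 5 = 1)
r = 0 (r = -3/(-3) - 1*1 = -3*(-⅓) - 1 = 1 - 1 = 0)
-92*(36 + r) = -92*(36 + 0) = -92*36 = -3312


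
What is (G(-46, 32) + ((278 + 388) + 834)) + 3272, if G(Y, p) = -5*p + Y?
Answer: 4566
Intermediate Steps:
G(Y, p) = Y - 5*p
(G(-46, 32) + ((278 + 388) + 834)) + 3272 = ((-46 - 5*32) + ((278 + 388) + 834)) + 3272 = ((-46 - 160) + (666 + 834)) + 3272 = (-206 + 1500) + 3272 = 1294 + 3272 = 4566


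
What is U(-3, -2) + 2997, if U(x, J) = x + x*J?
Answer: 3000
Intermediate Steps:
U(x, J) = x + J*x
U(-3, -2) + 2997 = -3*(1 - 2) + 2997 = -3*(-1) + 2997 = 3 + 2997 = 3000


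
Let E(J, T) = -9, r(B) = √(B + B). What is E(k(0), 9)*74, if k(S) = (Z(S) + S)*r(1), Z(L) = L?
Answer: -666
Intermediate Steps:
r(B) = √2*√B (r(B) = √(2*B) = √2*√B)
k(S) = 2*S*√2 (k(S) = (S + S)*(√2*√1) = (2*S)*(√2*1) = (2*S)*√2 = 2*S*√2)
E(k(0), 9)*74 = -9*74 = -666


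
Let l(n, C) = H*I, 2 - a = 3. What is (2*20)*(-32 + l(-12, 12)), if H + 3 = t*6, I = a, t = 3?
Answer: -1880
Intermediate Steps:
a = -1 (a = 2 - 1*3 = 2 - 3 = -1)
I = -1
H = 15 (H = -3 + 3*6 = -3 + 18 = 15)
l(n, C) = -15 (l(n, C) = 15*(-1) = -15)
(2*20)*(-32 + l(-12, 12)) = (2*20)*(-32 - 15) = 40*(-47) = -1880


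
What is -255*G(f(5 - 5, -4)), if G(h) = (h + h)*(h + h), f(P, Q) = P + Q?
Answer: -16320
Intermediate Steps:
G(h) = 4*h**2 (G(h) = (2*h)*(2*h) = 4*h**2)
-255*G(f(5 - 5, -4)) = -1020*((5 - 5) - 4)**2 = -1020*(0 - 4)**2 = -1020*(-4)**2 = -1020*16 = -255*64 = -16320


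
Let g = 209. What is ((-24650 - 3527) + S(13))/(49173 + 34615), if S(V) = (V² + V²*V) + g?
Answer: -12801/41894 ≈ -0.30556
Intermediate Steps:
S(V) = 209 + V² + V³ (S(V) = (V² + V²*V) + 209 = (V² + V³) + 209 = 209 + V² + V³)
((-24650 - 3527) + S(13))/(49173 + 34615) = ((-24650 - 3527) + (209 + 13² + 13³))/(49173 + 34615) = (-28177 + (209 + 169 + 2197))/83788 = (-28177 + 2575)*(1/83788) = -25602*1/83788 = -12801/41894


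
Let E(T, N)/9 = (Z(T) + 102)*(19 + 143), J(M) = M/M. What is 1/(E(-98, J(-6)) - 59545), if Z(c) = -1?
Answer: 1/87713 ≈ 1.1401e-5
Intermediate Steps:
J(M) = 1
E(T, N) = 147258 (E(T, N) = 9*((-1 + 102)*(19 + 143)) = 9*(101*162) = 9*16362 = 147258)
1/(E(-98, J(-6)) - 59545) = 1/(147258 - 59545) = 1/87713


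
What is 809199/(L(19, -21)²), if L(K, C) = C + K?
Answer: 809199/4 ≈ 2.0230e+5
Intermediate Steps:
809199/(L(19, -21)²) = 809199/((-21 + 19)²) = 809199/((-2)²) = 809199/4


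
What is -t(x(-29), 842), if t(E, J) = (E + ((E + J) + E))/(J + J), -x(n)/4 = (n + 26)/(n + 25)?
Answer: -833/1684 ≈ -0.49466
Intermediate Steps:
x(n) = -4*(26 + n)/(25 + n) (x(n) = -4*(n + 26)/(n + 25) = -4*(26 + n)/(25 + n))
t(E, J) = (J + 3*E)/(2*J) (t(E, J) = (E + (J + 2*E))/((2*J)) = (J + 3*E)*(1/(2*J)) = (J + 3*E)/(2*J))
-t(x(-29), 842) = -(842 + 3*(4*(-26 - 1*(-29))/(25 - 29)))/(2*842) = -(842 + 3*(4*(-26 + 29)/(-4)))/(2*842) = -(842 + 3*(4*(-¼)*3))/(2*842) = -(842 + 3*(-3))/(2*842) = -(842 - 9)/(2*842) = -833/(2*842) = -1*833/1684 = -833/1684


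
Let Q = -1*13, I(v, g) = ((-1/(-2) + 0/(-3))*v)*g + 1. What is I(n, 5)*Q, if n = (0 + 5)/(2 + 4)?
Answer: -481/12 ≈ -40.083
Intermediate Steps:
n = ⅚ (n = 5/6 = 5*(⅙) = ⅚ ≈ 0.83333)
I(v, g) = 1 + g*v/2 (I(v, g) = ((-1*(-½) + 0*(-⅓))*v)*g + 1 = ((½ + 0)*v)*g + 1 = (v/2)*g + 1 = g*v/2 + 1 = 1 + g*v/2)
Q = -13
I(n, 5)*Q = (1 + (½)*5*(⅚))*(-13) = (1 + 25/12)*(-13) = (37/12)*(-13) = -481/12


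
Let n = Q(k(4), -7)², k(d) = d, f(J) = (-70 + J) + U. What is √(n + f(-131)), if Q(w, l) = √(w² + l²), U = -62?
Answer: 3*I*√22 ≈ 14.071*I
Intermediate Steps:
f(J) = -132 + J (f(J) = (-70 + J) - 62 = -132 + J)
Q(w, l) = √(l² + w²)
n = 65 (n = (√((-7)² + 4²))² = (√(49 + 16))² = (√65)² = 65)
√(n + f(-131)) = √(65 + (-132 - 131)) = √(65 - 263) = √(-198) = 3*I*√22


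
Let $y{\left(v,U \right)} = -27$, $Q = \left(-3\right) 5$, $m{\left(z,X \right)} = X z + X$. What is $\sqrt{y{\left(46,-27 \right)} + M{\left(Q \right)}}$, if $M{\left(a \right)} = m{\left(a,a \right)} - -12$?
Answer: $\sqrt{195} \approx 13.964$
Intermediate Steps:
$m{\left(z,X \right)} = X + X z$
$Q = -15$
$M{\left(a \right)} = 12 + a \left(1 + a\right)$ ($M{\left(a \right)} = a \left(1 + a\right) - -12 = a \left(1 + a\right) + 12 = 12 + a \left(1 + a\right)$)
$\sqrt{y{\left(46,-27 \right)} + M{\left(Q \right)}} = \sqrt{-27 - \left(-12 + 15 \left(1 - 15\right)\right)} = \sqrt{-27 + \left(12 - -210\right)} = \sqrt{-27 + \left(12 + 210\right)} = \sqrt{-27 + 222} = \sqrt{195}$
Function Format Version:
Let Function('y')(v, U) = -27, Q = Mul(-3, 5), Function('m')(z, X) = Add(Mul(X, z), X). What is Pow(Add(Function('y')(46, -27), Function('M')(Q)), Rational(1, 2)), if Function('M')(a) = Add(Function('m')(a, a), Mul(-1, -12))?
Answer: Pow(195, Rational(1, 2)) ≈ 13.964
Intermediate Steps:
Function('m')(z, X) = Add(X, Mul(X, z))
Q = -15
Function('M')(a) = Add(12, Mul(a, Add(1, a))) (Function('M')(a) = Add(Mul(a, Add(1, a)), Mul(-1, -12)) = Add(Mul(a, Add(1, a)), 12) = Add(12, Mul(a, Add(1, a))))
Pow(Add(Function('y')(46, -27), Function('M')(Q)), Rational(1, 2)) = Pow(Add(-27, Add(12, Mul(-15, Add(1, -15)))), Rational(1, 2)) = Pow(Add(-27, Add(12, Mul(-15, -14))), Rational(1, 2)) = Pow(Add(-27, Add(12, 210)), Rational(1, 2)) = Pow(Add(-27, 222), Rational(1, 2)) = Pow(195, Rational(1, 2))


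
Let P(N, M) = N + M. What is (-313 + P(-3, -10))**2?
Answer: 106276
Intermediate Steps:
P(N, M) = M + N
(-313 + P(-3, -10))**2 = (-313 + (-10 - 3))**2 = (-313 - 13)**2 = (-326)**2 = 106276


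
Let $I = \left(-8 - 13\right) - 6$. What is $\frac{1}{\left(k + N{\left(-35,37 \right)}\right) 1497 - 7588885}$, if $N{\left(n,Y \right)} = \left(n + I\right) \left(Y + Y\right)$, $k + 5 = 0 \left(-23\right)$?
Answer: $- \frac{1}{14464606} \approx -6.9134 \cdot 10^{-8}$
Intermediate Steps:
$I = -27$ ($I = -21 - 6 = -27$)
$k = -5$ ($k = -5 + 0 \left(-23\right) = -5 + 0 = -5$)
$N{\left(n,Y \right)} = 2 Y \left(-27 + n\right)$ ($N{\left(n,Y \right)} = \left(n - 27\right) \left(Y + Y\right) = \left(-27 + n\right) 2 Y = 2 Y \left(-27 + n\right)$)
$\frac{1}{\left(k + N{\left(-35,37 \right)}\right) 1497 - 7588885} = \frac{1}{\left(-5 + 2 \cdot 37 \left(-27 - 35\right)\right) 1497 - 7588885} = \frac{1}{\left(-5 + 2 \cdot 37 \left(-62\right)\right) 1497 - 7588885} = \frac{1}{\left(-5 - 4588\right) 1497 - 7588885} = \frac{1}{\left(-4593\right) 1497 - 7588885} = \frac{1}{-6875721 - 7588885} = \frac{1}{-14464606} = - \frac{1}{14464606}$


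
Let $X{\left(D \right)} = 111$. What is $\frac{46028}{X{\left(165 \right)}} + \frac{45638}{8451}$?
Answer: $\frac{3549986}{8451} \approx 420.07$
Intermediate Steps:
$\frac{46028}{X{\left(165 \right)}} + \frac{45638}{8451} = \frac{46028}{111} + \frac{45638}{8451} = 46028 \cdot \frac{1}{111} + 45638 \cdot \frac{1}{8451} = \frac{1244}{3} + \frac{45638}{8451} = \frac{3549986}{8451}$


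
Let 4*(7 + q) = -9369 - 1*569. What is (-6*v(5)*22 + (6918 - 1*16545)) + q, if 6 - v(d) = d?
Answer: -24501/2 ≈ -12251.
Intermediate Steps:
v(d) = 6 - d
q = -4983/2 (q = -7 + (-9369 - 1*569)/4 = -7 + (-9369 - 569)/4 = -7 + (¼)*(-9938) = -7 - 4969/2 = -4983/2 ≈ -2491.5)
(-6*v(5)*22 + (6918 - 1*16545)) + q = (-6*(6 - 1*5)*22 + (6918 - 1*16545)) - 4983/2 = (-6*(6 - 5)*22 + (6918 - 16545)) - 4983/2 = (-6*1*22 - 9627) - 4983/2 = (-6*22 - 9627) - 4983/2 = (-132 - 9627) - 4983/2 = -9759 - 4983/2 = -24501/2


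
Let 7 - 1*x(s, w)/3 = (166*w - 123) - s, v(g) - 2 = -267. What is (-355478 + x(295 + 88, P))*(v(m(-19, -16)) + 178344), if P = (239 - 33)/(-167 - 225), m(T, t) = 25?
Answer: -6172284919625/98 ≈ -6.2983e+10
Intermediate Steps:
P = -103/196 (P = 206/(-392) = 206*(-1/392) = -103/196 ≈ -0.52551)
v(g) = -265 (v(g) = 2 - 267 = -265)
x(s, w) = 390 - 498*w + 3*s (x(s, w) = 21 - 3*((166*w - 123) - s) = 21 - 3*((-123 + 166*w) - s) = 21 - 3*(-123 - s + 166*w) = 21 + (369 - 498*w + 3*s) = 390 - 498*w + 3*s)
(-355478 + x(295 + 88, P))*(v(m(-19, -16)) + 178344) = (-355478 + (390 - 498*(-103/196) + 3*(295 + 88)))*(-265 + 178344) = (-355478 + (390 + 25647/98 + 3*383))*178079 = (-355478 + (390 + 25647/98 + 1149))*178079 = (-355478 + 176469/98)*178079 = -34660375/98*178079 = -6172284919625/98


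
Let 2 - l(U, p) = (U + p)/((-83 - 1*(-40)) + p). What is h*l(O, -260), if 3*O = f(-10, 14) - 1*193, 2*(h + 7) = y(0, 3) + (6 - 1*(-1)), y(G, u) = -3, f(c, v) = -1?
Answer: -4220/909 ≈ -4.6425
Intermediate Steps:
h = -5 (h = -7 + (-3 + (6 - 1*(-1)))/2 = -7 + (-3 + (6 + 1))/2 = -7 + (-3 + 7)/2 = -7 + (½)*4 = -7 + 2 = -5)
O = -194/3 (O = (-1 - 1*193)/3 = (-1 - 193)/3 = (⅓)*(-194) = -194/3 ≈ -64.667)
l(U, p) = 2 - (U + p)/(-43 + p) (l(U, p) = 2 - (U + p)/((-83 - 1*(-40)) + p) = 2 - (U + p)/((-83 + 40) + p) = 2 - (U + p)/(-43 + p))
h*l(O, -260) = -5*(-86 - 260 - 1*(-194/3))/(-43 - 260) = -5*(-86 - 260 + 194/3)/(-303) = -(-5)*(-844)/(303*3) = -5*844/909 = -4220/909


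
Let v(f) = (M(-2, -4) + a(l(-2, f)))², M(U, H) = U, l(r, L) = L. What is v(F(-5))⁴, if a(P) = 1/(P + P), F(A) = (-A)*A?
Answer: 10828567056280801/39062500000000 ≈ 277.21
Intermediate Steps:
F(A) = -A²
a(P) = 1/(2*P)
v(f) = (-2 + 1/(2*f))²
v(F(-5))⁴ = ((-1 + 4*(-1*(-5)²))²/(4*(-1*(-5)²)²))⁴ = ((-1 + 4*(-1*25))²/(4*(-1*25)²))⁴ = ((¼)*(-1 + 4*(-25))²/(-25)²)⁴ = ((¼)*(1/625)*(-1 - 100)²)⁴ = ((¼)*(1/625)*(-101)²)⁴ = ((¼)*(1/625)*10201)⁴ = (10201/2500)⁴ = 10828567056280801/39062500000000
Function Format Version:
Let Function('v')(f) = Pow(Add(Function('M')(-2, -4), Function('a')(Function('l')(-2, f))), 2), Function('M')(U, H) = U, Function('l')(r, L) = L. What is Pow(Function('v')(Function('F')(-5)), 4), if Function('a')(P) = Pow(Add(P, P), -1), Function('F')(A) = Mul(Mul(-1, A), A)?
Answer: Rational(10828567056280801, 39062500000000) ≈ 277.21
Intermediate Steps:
Function('F')(A) = Mul(-1, Pow(A, 2))
Function('a')(P) = Mul(Rational(1, 2), Pow(P, -1)) (Function('a')(P) = Pow(Mul(2, P), -1) = Mul(Rational(1, 2), Pow(P, -1)))
Function('v')(f) = Pow(Add(-2, Mul(Rational(1, 2), Pow(f, -1))), 2)
Pow(Function('v')(Function('F')(-5)), 4) = Pow(Mul(Rational(1, 4), Pow(Mul(-1, Pow(-5, 2)), -2), Pow(Add(-1, Mul(4, Mul(-1, Pow(-5, 2)))), 2)), 4) = Pow(Mul(Rational(1, 4), Pow(Mul(-1, 25), -2), Pow(Add(-1, Mul(4, Mul(-1, 25))), 2)), 4) = Pow(Mul(Rational(1, 4), Pow(-25, -2), Pow(Add(-1, Mul(4, -25)), 2)), 4) = Pow(Mul(Rational(1, 4), Rational(1, 625), Pow(Add(-1, -100), 2)), 4) = Pow(Mul(Rational(1, 4), Rational(1, 625), Pow(-101, 2)), 4) = Pow(Mul(Rational(1, 4), Rational(1, 625), 10201), 4) = Pow(Rational(10201, 2500), 4) = Rational(10828567056280801, 39062500000000)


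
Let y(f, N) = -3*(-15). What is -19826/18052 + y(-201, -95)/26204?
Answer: -129677041/118258652 ≈ -1.0966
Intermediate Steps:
y(f, N) = 45
-19826/18052 + y(-201, -95)/26204 = -19826/18052 + 45/26204 = -19826*1/18052 + 45*(1/26204) = -9913/9026 + 45/26204 = -129677041/118258652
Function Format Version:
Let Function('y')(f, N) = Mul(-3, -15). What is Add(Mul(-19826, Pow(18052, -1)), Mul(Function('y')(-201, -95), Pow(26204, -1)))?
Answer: Rational(-129677041, 118258652) ≈ -1.0966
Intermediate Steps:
Function('y')(f, N) = 45
Add(Mul(-19826, Pow(18052, -1)), Mul(Function('y')(-201, -95), Pow(26204, -1))) = Add(Mul(-19826, Pow(18052, -1)), Mul(45, Pow(26204, -1))) = Add(Mul(-19826, Rational(1, 18052)), Mul(45, Rational(1, 26204))) = Add(Rational(-9913, 9026), Rational(45, 26204)) = Rational(-129677041, 118258652)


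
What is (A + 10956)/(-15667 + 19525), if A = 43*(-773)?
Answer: -22283/3858 ≈ -5.7758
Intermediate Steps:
A = -33239
(A + 10956)/(-15667 + 19525) = (-33239 + 10956)/(-15667 + 19525) = -22283/3858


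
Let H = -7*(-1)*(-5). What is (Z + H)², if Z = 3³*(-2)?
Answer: 7921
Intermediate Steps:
Z = -54 (Z = 27*(-2) = -54)
H = -35 (H = 7*(-5) = -35)
(Z + H)² = (-54 - 35)² = (-89)² = 7921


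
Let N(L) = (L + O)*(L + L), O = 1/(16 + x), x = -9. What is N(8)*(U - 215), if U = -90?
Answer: -278160/7 ≈ -39737.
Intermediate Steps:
O = ⅐ (O = 1/(16 - 9) = 1/7 = ⅐ ≈ 0.14286)
N(L) = 2*L*(⅐ + L) (N(L) = (L + ⅐)*(L + L) = (⅐ + L)*(2*L) = 2*L*(⅐ + L))
N(8)*(U - 215) = ((2/7)*8*(1 + 7*8))*(-90 - 215) = ((2/7)*8*(1 + 56))*(-305) = ((2/7)*8*57)*(-305) = (912/7)*(-305) = -278160/7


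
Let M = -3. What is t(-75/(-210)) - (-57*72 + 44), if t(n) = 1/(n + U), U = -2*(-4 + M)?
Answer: 816074/201 ≈ 4060.1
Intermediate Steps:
U = 14 (U = -2*(-4 - 3) = -2*(-7) = 14)
t(n) = 1/(14 + n) (t(n) = 1/(n + 14) = 1/(14 + n))
t(-75/(-210)) - (-57*72 + 44) = 1/(14 - 75/(-210)) - (-57*72 + 44) = 1/(14 - 75*(-1/210)) - (-4104 + 44) = 1/(14 + 5/14) - 1*(-4060) = 1/(201/14) + 4060 = 14/201 + 4060 = 816074/201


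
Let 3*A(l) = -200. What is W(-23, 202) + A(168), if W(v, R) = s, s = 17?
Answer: -149/3 ≈ -49.667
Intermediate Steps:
W(v, R) = 17
A(l) = -200/3 (A(l) = (⅓)*(-200) = -200/3)
W(-23, 202) + A(168) = 17 - 200/3 = -149/3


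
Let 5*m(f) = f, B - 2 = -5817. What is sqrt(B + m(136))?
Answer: I*sqrt(144695)/5 ≈ 76.078*I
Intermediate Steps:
B = -5815 (B = 2 - 5817 = -5815)
m(f) = f/5
sqrt(B + m(136)) = sqrt(-5815 + (1/5)*136) = sqrt(-5815 + 136/5) = sqrt(-28939/5) = I*sqrt(144695)/5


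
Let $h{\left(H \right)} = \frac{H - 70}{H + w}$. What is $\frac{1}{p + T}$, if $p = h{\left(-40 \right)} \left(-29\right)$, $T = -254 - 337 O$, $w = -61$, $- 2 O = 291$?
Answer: $\frac{202}{9847079} \approx 2.0514 \cdot 10^{-5}$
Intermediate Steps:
$O = - \frac{291}{2}$ ($O = \left(- \frac{1}{2}\right) 291 = - \frac{291}{2} \approx -145.5$)
$T = \frac{97559}{2}$ ($T = -254 - - \frac{98067}{2} = -254 + \frac{98067}{2} = \frac{97559}{2} \approx 48780.0$)
$h{\left(H \right)} = \frac{-70 + H}{-61 + H}$ ($h{\left(H \right)} = \frac{H - 70}{H - 61} = \frac{-70 + H}{-61 + H}$)
$p = - \frac{3190}{101}$ ($p = \frac{-70 - 40}{-61 - 40} \left(-29\right) = \frac{1}{-101} \left(-110\right) \left(-29\right) = \left(- \frac{1}{101}\right) \left(-110\right) \left(-29\right) = \frac{110}{101} \left(-29\right) = - \frac{3190}{101} \approx -31.584$)
$\frac{1}{p + T} = \frac{1}{- \frac{3190}{101} + \frac{97559}{2}} = \frac{1}{\frac{9847079}{202}} = \frac{202}{9847079}$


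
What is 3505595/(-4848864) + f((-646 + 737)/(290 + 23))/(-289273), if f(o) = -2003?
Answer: -1004361707843/1402645435872 ≈ -0.71605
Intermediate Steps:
3505595/(-4848864) + f((-646 + 737)/(290 + 23))/(-289273) = 3505595/(-4848864) - 2003/(-289273) = 3505595*(-1/4848864) - 2003*(-1/289273) = -3505595/4848864 + 2003/289273 = -1004361707843/1402645435872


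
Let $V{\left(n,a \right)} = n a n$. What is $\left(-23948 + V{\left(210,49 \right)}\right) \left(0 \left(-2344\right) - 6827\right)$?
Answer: $-14588971304$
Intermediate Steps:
$V{\left(n,a \right)} = a n^{2}$ ($V{\left(n,a \right)} = a n n = a n^{2}$)
$\left(-23948 + V{\left(210,49 \right)}\right) \left(0 \left(-2344\right) - 6827\right) = \left(-23948 + 49 \cdot 210^{2}\right) \left(0 \left(-2344\right) - 6827\right) = \left(-23948 + 49 \cdot 44100\right) \left(0 - 6827\right) = \left(-23948 + 2160900\right) \left(-6827\right) = 2136952 \left(-6827\right) = -14588971304$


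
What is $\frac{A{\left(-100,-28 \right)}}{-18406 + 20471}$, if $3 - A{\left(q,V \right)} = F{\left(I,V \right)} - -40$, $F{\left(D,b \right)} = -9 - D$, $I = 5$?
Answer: $- \frac{23}{2065} \approx -0.011138$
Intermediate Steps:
$A{\left(q,V \right)} = -23$ ($A{\left(q,V \right)} = 3 - \left(\left(-9 - 5\right) - -40\right) = 3 - \left(\left(-9 - 5\right) + 40\right) = 3 - \left(-14 + 40\right) = 3 - 26 = -23$)
$\frac{A{\left(-100,-28 \right)}}{-18406 + 20471} = - \frac{23}{-18406 + 20471} = - \frac{23}{2065}$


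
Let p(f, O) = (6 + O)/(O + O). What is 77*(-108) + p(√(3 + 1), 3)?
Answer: -16629/2 ≈ -8314.5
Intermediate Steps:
p(f, O) = (6 + O)/(2*O) (p(f, O) = (6 + O)/((2*O)) = (6 + O)*(1/(2*O)) = (6 + O)/(2*O))
77*(-108) + p(√(3 + 1), 3) = 77*(-108) + (½)*(6 + 3)/3 = -8316 + (½)*(⅓)*9 = -8316 + 3/2 = -16629/2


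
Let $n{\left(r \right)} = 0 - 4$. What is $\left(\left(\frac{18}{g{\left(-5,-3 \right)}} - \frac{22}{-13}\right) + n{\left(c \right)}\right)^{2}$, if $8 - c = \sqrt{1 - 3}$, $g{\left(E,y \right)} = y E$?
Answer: $\frac{5184}{4225} \approx 1.227$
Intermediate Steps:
$g{\left(E,y \right)} = E y$
$c = 8 - i \sqrt{2}$ ($c = 8 - \sqrt{1 - 3} = 8 - \sqrt{-2} = 8 - i \sqrt{2} \approx 8.0 - 1.4142 i$)
$n{\left(r \right)} = -4$ ($n{\left(r \right)} = 0 - 4 = -4$)
$\left(\left(\frac{18}{g{\left(-5,-3 \right)}} - \frac{22}{-13}\right) + n{\left(c \right)}\right)^{2} = \left(\left(\frac{18}{\left(-5\right) \left(-3\right)} - \frac{22}{-13}\right) - 4\right)^{2} = \left(\left(\frac{18}{15} - - \frac{22}{13}\right) - 4\right)^{2} = \left(\left(18 \cdot \frac{1}{15} + \frac{22}{13}\right) - 4\right)^{2} = \left(\left(\frac{6}{5} + \frac{22}{13}\right) - 4\right)^{2} = \left(\frac{188}{65} - 4\right)^{2} = \left(- \frac{72}{65}\right)^{2} = \frac{5184}{4225}$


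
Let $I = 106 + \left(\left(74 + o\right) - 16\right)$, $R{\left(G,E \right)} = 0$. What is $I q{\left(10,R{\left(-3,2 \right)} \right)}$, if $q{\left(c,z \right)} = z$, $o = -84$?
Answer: $0$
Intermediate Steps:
$I = 80$ ($I = 106 + \left(\left(74 - 84\right) - 16\right) = 106 - 26 = 80$)
$I q{\left(10,R{\left(-3,2 \right)} \right)} = 80 \cdot 0 = 0$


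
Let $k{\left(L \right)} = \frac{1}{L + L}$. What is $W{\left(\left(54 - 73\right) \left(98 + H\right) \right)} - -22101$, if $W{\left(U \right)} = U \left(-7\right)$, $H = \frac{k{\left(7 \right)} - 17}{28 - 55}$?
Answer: $\frac{633931}{18} \approx 35218.0$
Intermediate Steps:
$k{\left(L \right)} = \frac{1}{2 L}$
$H = \frac{79}{126}$ ($H = \frac{\frac{1}{2 \cdot 7} - 17}{28 - 55} = \frac{\frac{1}{2} \cdot \frac{1}{7} - 17}{-27} = \left(\frac{1}{14} - 17\right) \left(- \frac{1}{27}\right) = \left(- \frac{237}{14}\right) \left(- \frac{1}{27}\right) = \frac{79}{126} \approx 0.62698$)
$W{\left(U \right)} = - 7 U$
$W{\left(\left(54 - 73\right) \left(98 + H\right) \right)} - -22101 = - 7 \left(54 - 73\right) \left(98 + \frac{79}{126}\right) - -22101 = - 7 \left(\left(-19\right) \frac{12427}{126}\right) + 22101 = \left(-7\right) \left(- \frac{236113}{126}\right) + 22101 = \frac{236113}{18} + 22101 = \frac{633931}{18}$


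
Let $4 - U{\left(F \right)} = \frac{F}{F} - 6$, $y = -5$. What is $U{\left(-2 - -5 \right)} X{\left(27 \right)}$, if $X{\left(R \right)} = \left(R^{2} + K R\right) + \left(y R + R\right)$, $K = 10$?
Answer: $8019$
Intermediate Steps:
$U{\left(F \right)} = 9$ ($U{\left(F \right)} = 4 - \left(\frac{F}{F} - 6\right) = 4 - \left(1 - 6\right) = 4 - -5 = 4 + 5 = 9$)
$X{\left(R \right)} = R^{2} + 6 R$ ($X{\left(R \right)} = \left(R^{2} + 10 R\right) + \left(- 5 R + R\right) = \left(R^{2} + 10 R\right) - 4 R = R^{2} + 6 R$)
$U{\left(-2 - -5 \right)} X{\left(27 \right)} = 9 \cdot 27 \left(6 + 27\right) = 9 \cdot 27 \cdot 33 = 9 \cdot 891 = 8019$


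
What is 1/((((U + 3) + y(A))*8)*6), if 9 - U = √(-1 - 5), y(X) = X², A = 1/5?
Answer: 7525/4528848 + 625*I*√6/4528848 ≈ 0.0016616 + 0.00033804*I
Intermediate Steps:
A = ⅕ ≈ 0.20000
U = 9 - I*√6 (U = 9 - √(-1 - 5) = 9 - √(-6) = 9 - I*√6 ≈ 9.0 - 2.4495*I)
1/((((U + 3) + y(A))*8)*6) = 1/(((((9 - I*√6) + 3) + (⅕)²)*8)*6) = 1/((((12 - I*√6) + 1/25)*8)*6) = 1/(((301/25 - I*√6)*8)*6) = 1/((2408/25 - 8*I*√6)*6) = 1/(14448/25 - 48*I*√6)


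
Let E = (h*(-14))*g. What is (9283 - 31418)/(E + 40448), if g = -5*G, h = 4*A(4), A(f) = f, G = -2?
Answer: -22135/38208 ≈ -0.57933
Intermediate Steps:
h = 16 (h = 4*4 = 16)
g = 10 (g = -5*(-2) = 10)
E = -2240 (E = (16*(-14))*10 = -224*10 = -2240)
(9283 - 31418)/(E + 40448) = (9283 - 31418)/(-2240 + 40448) = -22135/38208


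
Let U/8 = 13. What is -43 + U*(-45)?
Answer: -4723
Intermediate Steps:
U = 104 (U = 8*13 = 104)
-43 + U*(-45) = -43 + 104*(-45) = -43 - 4680 = -4723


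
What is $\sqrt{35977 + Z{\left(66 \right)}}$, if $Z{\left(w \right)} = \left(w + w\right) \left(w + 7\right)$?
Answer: $\sqrt{45613} \approx 213.57$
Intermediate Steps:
$Z{\left(w \right)} = 2 w \left(7 + w\right)$
$\sqrt{35977 + Z{\left(66 \right)}} = \sqrt{35977 + 2 \cdot 66 \left(7 + 66\right)} = \sqrt{35977 + 2 \cdot 66 \cdot 73} = \sqrt{35977 + 9636} = \sqrt{45613}$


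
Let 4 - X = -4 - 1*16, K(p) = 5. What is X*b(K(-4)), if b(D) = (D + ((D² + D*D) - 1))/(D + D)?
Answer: 648/5 ≈ 129.60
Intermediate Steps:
b(D) = (-1 + D + 2*D²)/(2*D) (b(D) = (D + ((D² + D²) - 1))/((2*D)) = (D + (2*D² - 1))*(1/(2*D)) = (D + (-1 + 2*D²))*(1/(2*D)) = (-1 + D + 2*D²)*(1/(2*D)) = (-1 + D + 2*D²)/(2*D))
X = 24 (X = 4 - (-4 - 1*16) = 4 - (-4 - 16) = 4 - 1*(-20) = 4 + 20 = 24)
X*b(K(-4)) = 24*(½ + 5 - ½/5) = 24*(½ + 5 - ½*⅕) = 24*(½ + 5 - ⅒) = 24*(27/5) = 648/5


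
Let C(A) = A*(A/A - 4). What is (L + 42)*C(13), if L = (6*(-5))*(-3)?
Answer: -5148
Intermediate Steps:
L = 90 (L = -30*(-3) = 90)
C(A) = -3*A (C(A) = A*(1 - 4) = A*(-3) = -3*A)
(L + 42)*C(13) = (90 + 42)*(-3*13) = 132*(-39) = -5148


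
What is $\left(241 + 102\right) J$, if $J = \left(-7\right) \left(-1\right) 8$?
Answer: $19208$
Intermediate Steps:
$J = 56$ ($J = 7 \cdot 8 = 56$)
$\left(241 + 102\right) J = \left(241 + 102\right) 56 = 343 \cdot 56 = 19208$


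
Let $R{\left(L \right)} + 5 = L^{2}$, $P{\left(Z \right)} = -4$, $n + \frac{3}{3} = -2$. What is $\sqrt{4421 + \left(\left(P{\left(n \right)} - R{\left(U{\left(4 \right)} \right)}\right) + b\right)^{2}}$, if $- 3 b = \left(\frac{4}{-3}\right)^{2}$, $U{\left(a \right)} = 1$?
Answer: $\frac{\sqrt{3223165}}{27} \approx 66.493$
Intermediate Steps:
$n = -3$ ($n = -1 - 2 = -3$)
$b = - \frac{16}{27}$ ($b = - \frac{\left(\frac{4}{-3}\right)^{2}}{3} = - \frac{\left(4 \left(- \frac{1}{3}\right)\right)^{2}}{3} = - \frac{\left(- \frac{4}{3}\right)^{2}}{3} = \left(- \frac{1}{3}\right) \frac{16}{9} = - \frac{16}{27} \approx -0.59259$)
$R{\left(L \right)} = -5 + L^{2}$
$\sqrt{4421 + \left(\left(P{\left(n \right)} - R{\left(U{\left(4 \right)} \right)}\right) + b\right)^{2}} = \sqrt{4421 + \left(\left(-4 - \left(-5 + 1^{2}\right)\right) - \frac{16}{27}\right)^{2}} = \sqrt{4421 + \left(\left(-4 - \left(-5 + 1\right)\right) - \frac{16}{27}\right)^{2}} = \sqrt{4421 + \left(\left(-4 - -4\right) - \frac{16}{27}\right)^{2}} = \sqrt{4421 + \left(\left(-4 + 4\right) - \frac{16}{27}\right)^{2}} = \sqrt{4421 + \left(0 - \frac{16}{27}\right)^{2}} = \sqrt{4421 + \left(- \frac{16}{27}\right)^{2}} = \sqrt{4421 + \frac{256}{729}} = \sqrt{\frac{3223165}{729}} = \frac{\sqrt{3223165}}{27}$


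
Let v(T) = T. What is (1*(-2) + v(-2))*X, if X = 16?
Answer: -64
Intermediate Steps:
(1*(-2) + v(-2))*X = (1*(-2) - 2)*16 = (-2 - 2)*16 = -4*16 = -64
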